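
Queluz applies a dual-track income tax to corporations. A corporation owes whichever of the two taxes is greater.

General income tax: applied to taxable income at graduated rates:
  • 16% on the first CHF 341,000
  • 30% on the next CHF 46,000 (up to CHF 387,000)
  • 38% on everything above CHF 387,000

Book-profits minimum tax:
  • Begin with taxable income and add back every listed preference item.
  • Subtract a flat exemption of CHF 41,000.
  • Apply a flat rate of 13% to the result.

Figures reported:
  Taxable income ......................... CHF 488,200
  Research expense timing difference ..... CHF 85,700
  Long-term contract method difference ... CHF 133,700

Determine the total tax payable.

CHF 106,816

General income tax:
  CHF 341,000 × 16% = CHF 54,560
  CHF 46,000 × 30% = CHF 13,800
  CHF 101,200 × 38% = CHF 38,456
  → CHF 106,816

Book-profits minimum tax:
  Adjusted income: CHF 488,200 + CHF 85,700 + CHF 133,700 = CHF 707,600
  Less exemption CHF 41,000 → base CHF 666,600
  CHF 666,600 × 13% = CHF 86,658

CHF 106,816 > CHF 86,658, so the general income tax governs.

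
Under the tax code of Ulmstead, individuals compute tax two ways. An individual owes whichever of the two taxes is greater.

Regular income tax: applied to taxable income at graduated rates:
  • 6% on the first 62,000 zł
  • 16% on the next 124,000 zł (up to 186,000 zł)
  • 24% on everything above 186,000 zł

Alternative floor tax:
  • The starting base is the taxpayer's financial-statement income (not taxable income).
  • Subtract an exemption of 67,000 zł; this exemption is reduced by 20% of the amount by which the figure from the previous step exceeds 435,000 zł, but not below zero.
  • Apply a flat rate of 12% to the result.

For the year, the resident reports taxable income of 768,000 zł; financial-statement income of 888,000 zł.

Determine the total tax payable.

Alternative floor tax:
  Base (financial-statement income): 888,000 zł
  Exemption: 20% × (888,000 zł − 435,000 zł) = 90,600 zł ≥ 67,000 zł, so the exemption is fully phased out
  Base: 888,000 zł − 0 zł = 888,000 zł
  888,000 zł × 12% = 106,560 zł

Regular income tax:
  62,000 zł × 6% = 3,720 zł
  124,000 zł × 16% = 19,840 zł
  582,000 zł × 24% = 139,680 zł
  → 163,240 zł

163,240 zł > 106,560 zł, so the regular income tax governs.

163,240 zł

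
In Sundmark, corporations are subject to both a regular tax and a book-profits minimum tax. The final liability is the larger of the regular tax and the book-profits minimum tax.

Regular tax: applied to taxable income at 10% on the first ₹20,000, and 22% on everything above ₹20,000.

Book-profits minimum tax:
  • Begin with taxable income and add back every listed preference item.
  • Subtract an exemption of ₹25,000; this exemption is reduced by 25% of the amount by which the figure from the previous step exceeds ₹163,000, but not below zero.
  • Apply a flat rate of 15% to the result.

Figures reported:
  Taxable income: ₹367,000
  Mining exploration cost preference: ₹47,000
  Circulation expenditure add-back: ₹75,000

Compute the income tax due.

Regular tax:
  ₹20,000 × 10% = ₹2,000
  ₹347,000 × 22% = ₹76,340
  → ₹78,340

Book-profits minimum tax:
  Adjusted income: ₹367,000 + ₹47,000 + ₹75,000 = ₹489,000
  Exemption: 25% × (₹489,000 − ₹163,000) = ₹81,500 ≥ ₹25,000, so the exemption is fully phased out
  Base: ₹489,000 − ₹0 = ₹489,000
  ₹489,000 × 15% = ₹73,350

₹78,340 > ₹73,350, so the regular tax governs.

₹78,340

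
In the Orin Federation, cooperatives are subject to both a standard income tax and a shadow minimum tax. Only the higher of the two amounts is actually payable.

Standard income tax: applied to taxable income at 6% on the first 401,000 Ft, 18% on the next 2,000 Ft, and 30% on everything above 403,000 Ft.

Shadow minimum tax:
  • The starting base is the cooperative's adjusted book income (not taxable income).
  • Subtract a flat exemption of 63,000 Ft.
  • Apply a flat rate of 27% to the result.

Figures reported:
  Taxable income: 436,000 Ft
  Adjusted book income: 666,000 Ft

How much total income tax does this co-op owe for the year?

Standard income tax:
  401,000 Ft × 6% = 24,060 Ft
  2,000 Ft × 18% = 360 Ft
  33,000 Ft × 30% = 9,900 Ft
  → 34,320 Ft

Shadow minimum tax:
  Base (adjusted book income): 666,000 Ft
  Less exemption 63,000 Ft → base 603,000 Ft
  603,000 Ft × 27% = 162,810 Ft

162,810 Ft > 34,320 Ft, so the shadow minimum tax is the binding amount.

162,810 Ft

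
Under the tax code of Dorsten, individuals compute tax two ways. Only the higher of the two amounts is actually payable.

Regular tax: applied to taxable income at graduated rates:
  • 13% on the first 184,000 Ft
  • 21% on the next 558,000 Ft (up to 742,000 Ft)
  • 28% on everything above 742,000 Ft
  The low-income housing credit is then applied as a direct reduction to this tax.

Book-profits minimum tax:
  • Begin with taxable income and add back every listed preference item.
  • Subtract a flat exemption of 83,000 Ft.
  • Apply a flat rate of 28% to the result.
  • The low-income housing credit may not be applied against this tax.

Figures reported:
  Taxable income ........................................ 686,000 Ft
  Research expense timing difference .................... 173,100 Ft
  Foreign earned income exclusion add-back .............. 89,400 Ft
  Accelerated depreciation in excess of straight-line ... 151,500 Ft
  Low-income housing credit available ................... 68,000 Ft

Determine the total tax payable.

284,760 Ft

Book-profits minimum tax:
  Adjusted income: 686,000 Ft + 173,100 Ft + 89,400 Ft + 151,500 Ft = 1,100,000 Ft
  Less exemption 83,000 Ft → base 1,017,000 Ft
  1,017,000 Ft × 28% = 284,760 Ft

Regular tax:
  184,000 Ft × 13% = 23,920 Ft
  502,000 Ft × 21% = 105,420 Ft
  → 129,340 Ft
  Less low-income housing credit 68,000 Ft → 61,340 Ft

284,760 Ft > 61,340 Ft, so the book-profits minimum tax is the binding amount.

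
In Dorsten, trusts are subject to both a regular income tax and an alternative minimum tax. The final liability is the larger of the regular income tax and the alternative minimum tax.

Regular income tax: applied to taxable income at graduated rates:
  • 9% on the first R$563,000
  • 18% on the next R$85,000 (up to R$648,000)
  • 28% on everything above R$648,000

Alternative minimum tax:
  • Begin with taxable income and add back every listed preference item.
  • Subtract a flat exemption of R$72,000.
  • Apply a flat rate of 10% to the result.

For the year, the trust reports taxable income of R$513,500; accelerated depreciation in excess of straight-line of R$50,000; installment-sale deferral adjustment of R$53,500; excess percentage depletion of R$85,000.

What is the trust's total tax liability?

Alternative minimum tax:
  Adjusted income: R$513,500 + R$50,000 + R$53,500 + R$85,000 = R$702,000
  Less exemption R$72,000 → base R$630,000
  R$630,000 × 10% = R$63,000

Regular income tax:
  R$513,500 × 9% = R$46,215

R$63,000 > R$46,215, so the alternative minimum tax is the binding amount.

R$63,000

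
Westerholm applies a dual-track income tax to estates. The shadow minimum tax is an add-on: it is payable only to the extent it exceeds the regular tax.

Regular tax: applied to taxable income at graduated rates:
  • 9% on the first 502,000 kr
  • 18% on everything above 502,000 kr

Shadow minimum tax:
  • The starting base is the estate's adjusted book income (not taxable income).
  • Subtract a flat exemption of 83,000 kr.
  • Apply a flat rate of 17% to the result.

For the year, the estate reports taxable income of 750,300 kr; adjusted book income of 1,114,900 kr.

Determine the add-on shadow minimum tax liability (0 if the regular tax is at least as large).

85,549 kr

Shadow minimum tax:
  Base (adjusted book income): 1,114,900 kr
  Less exemption 83,000 kr → base 1,031,900 kr
  1,031,900 kr × 17% = 175,423 kr

Regular tax:
  502,000 kr × 9% = 45,180 kr
  248,300 kr × 18% = 44,694 kr
  → 89,874 kr

Excess of shadow minimum tax over regular tax: 175,423 kr − 89,874 kr = 85,549 kr.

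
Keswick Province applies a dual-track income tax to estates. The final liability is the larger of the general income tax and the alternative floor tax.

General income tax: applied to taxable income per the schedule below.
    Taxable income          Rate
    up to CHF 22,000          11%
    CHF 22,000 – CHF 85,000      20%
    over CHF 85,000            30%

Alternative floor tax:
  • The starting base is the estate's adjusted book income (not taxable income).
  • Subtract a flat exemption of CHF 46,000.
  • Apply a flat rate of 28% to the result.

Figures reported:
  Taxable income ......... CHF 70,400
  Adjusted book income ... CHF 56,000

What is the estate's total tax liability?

CHF 12,100

General income tax:
  CHF 22,000 × 11% = CHF 2,420
  CHF 48,400 × 20% = CHF 9,680
  → CHF 12,100

Alternative floor tax:
  Base (adjusted book income): CHF 56,000
  Less exemption CHF 46,000 → base CHF 10,000
  CHF 10,000 × 28% = CHF 2,800

CHF 12,100 > CHF 2,800, so the general income tax governs.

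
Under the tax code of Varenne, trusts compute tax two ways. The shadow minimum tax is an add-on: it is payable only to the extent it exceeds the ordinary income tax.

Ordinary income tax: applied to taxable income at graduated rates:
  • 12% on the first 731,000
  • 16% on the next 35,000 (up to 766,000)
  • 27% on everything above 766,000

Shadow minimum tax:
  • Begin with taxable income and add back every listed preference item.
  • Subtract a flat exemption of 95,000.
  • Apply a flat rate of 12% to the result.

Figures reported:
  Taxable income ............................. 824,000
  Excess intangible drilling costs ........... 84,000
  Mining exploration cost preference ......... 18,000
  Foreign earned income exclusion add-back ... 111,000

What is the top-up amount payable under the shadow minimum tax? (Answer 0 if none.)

4,060

Shadow minimum tax:
  Adjusted income: 824,000 + 84,000 + 18,000 + 111,000 = 1,037,000
  Less exemption 95,000 → base 942,000
  942,000 × 12% = 113,040

Ordinary income tax:
  731,000 × 12% = 87,720
  35,000 × 16% = 5,600
  58,000 × 27% = 15,660
  → 108,980

Excess of shadow minimum tax over ordinary income tax: 113,040 − 108,980 = 4,060.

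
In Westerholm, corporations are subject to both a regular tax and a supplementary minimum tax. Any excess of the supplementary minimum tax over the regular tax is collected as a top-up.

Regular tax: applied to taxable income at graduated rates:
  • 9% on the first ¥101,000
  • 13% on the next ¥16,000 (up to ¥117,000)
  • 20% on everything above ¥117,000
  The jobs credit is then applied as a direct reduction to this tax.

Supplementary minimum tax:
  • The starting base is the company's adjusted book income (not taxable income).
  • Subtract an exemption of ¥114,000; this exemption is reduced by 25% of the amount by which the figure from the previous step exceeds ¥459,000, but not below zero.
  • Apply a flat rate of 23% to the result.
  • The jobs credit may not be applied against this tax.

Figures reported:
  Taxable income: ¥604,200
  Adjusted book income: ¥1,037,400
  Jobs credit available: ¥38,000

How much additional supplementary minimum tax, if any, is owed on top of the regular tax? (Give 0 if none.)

Regular tax:
  ¥101,000 × 9% = ¥9,090
  ¥16,000 × 13% = ¥2,080
  ¥487,200 × 20% = ¥97,440
  → ¥108,610
  Less jobs credit ¥38,000 → ¥70,610

Supplementary minimum tax:
  Base (adjusted book income): ¥1,037,400
  Exemption: 25% × (¥1,037,400 − ¥459,000) = ¥144,600 ≥ ¥114,000, so the exemption is fully phased out
  Base: ¥1,037,400 − ¥0 = ¥1,037,400
  ¥1,037,400 × 23% = ¥238,602

Excess of supplementary minimum tax over regular tax: ¥238,602 − ¥70,610 = ¥167,992.

¥167,992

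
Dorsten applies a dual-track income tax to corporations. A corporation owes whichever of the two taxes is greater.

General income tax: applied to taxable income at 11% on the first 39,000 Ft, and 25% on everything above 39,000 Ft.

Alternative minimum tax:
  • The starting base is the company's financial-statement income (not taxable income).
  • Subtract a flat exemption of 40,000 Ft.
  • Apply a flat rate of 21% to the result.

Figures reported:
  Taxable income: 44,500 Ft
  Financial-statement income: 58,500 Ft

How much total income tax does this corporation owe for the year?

5,665 Ft

General income tax:
  39,000 Ft × 11% = 4,290 Ft
  5,500 Ft × 25% = 1,375 Ft
  → 5,665 Ft

Alternative minimum tax:
  Base (financial-statement income): 58,500 Ft
  Less exemption 40,000 Ft → base 18,500 Ft
  18,500 Ft × 21% = 3,885 Ft

5,665 Ft > 3,885 Ft, so the general income tax governs.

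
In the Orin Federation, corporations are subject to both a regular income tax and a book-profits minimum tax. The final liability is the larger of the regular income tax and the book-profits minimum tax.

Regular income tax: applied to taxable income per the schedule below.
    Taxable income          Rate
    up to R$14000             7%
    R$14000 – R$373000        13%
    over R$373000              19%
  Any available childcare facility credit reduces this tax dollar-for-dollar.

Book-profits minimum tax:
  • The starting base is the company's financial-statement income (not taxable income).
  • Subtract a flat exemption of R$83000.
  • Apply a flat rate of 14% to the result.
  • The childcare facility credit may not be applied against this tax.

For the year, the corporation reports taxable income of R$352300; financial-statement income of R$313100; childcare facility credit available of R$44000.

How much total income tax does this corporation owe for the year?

Book-profits minimum tax:
  Base (financial-statement income): R$313100
  Less exemption R$83000 → base R$230100
  R$230100 × 14% = R$32214

Regular income tax:
  R$14000 × 7% = R$980
  R$338300 × 13% = R$43979
  → R$44959
  Less childcare facility credit R$44000 → R$959

R$32214 > R$959, so the book-profits minimum tax is the binding amount.

R$32214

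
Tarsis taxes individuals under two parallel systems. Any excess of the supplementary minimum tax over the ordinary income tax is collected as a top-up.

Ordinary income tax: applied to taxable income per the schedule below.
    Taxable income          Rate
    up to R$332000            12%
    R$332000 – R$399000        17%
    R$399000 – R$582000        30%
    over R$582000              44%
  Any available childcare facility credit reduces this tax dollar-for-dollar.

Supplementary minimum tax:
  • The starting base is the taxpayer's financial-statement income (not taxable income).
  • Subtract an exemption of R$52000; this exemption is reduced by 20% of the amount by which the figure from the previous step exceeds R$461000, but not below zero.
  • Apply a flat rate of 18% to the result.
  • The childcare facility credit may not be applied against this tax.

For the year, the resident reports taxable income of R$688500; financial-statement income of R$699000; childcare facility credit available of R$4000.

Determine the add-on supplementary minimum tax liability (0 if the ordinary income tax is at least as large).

R$0

Ordinary income tax:
  R$332000 × 12% = R$39840
  R$67000 × 17% = R$11390
  R$183000 × 30% = R$54900
  R$106500 × 44% = R$46860
  → R$152990
  Less childcare facility credit R$4000 → R$148990

Supplementary minimum tax:
  Base (financial-statement income): R$699000
  Exemption: R$52000 − 20% × (R$699000 − R$461000) = R$52000 − R$47600 = R$4400
  Base: R$699000 − R$4400 = R$694600
  R$694600 × 18% = R$125028

R$125028 ≤ R$148990, so no add-on is due.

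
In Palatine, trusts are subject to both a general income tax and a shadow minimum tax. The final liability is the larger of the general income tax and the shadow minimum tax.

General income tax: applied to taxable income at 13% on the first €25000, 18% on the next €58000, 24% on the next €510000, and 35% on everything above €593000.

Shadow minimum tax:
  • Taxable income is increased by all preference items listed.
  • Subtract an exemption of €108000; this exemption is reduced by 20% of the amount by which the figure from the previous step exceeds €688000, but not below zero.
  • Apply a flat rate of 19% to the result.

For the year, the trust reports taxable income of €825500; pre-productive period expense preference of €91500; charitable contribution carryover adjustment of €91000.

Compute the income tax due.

€217465

General income tax:
  €25000 × 13% = €3250
  €58000 × 18% = €10440
  €510000 × 24% = €122400
  €232500 × 35% = €81375
  → €217465

Shadow minimum tax:
  Adjusted income: €825500 + €91500 + €91000 = €1008000
  Exemption: €108000 − 20% × (€1008000 − €688000) = €108000 − €64000 = €44000
  Base: €1008000 − €44000 = €964000
  €964000 × 19% = €183160

€217465 > €183160, so the general income tax governs.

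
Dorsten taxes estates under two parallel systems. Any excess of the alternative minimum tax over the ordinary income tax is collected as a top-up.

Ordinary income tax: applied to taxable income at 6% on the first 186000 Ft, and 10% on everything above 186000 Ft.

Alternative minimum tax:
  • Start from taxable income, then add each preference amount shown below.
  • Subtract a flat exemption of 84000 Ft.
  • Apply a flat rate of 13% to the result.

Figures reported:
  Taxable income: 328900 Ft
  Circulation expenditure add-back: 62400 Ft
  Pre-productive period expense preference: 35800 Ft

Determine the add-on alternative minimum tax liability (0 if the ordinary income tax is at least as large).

19153 Ft

Ordinary income tax:
  186000 Ft × 6% = 11160 Ft
  142900 Ft × 10% = 14290 Ft
  → 25450 Ft

Alternative minimum tax:
  Adjusted income: 328900 Ft + 62400 Ft + 35800 Ft = 427100 Ft
  Less exemption 84000 Ft → base 343100 Ft
  343100 Ft × 13% = 44603 Ft

Excess of alternative minimum tax over ordinary income tax: 44603 Ft − 25450 Ft = 19153 Ft.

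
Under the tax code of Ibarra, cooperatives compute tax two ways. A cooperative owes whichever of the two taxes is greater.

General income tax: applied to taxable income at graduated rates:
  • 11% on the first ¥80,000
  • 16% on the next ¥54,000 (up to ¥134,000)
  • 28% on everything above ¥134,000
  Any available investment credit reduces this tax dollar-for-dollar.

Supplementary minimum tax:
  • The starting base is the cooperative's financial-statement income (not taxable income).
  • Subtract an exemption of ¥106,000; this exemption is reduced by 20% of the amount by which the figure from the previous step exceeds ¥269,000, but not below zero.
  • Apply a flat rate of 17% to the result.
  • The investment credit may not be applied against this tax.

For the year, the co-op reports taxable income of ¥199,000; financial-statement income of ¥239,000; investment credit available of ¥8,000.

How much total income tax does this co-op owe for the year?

¥27,640

Supplementary minimum tax:
  Base (financial-statement income): ¥239,000
  Exemption: ¥239,000 ≤ ¥269,000, so full ¥106,000 applies
  Base: ¥239,000 − ¥106,000 = ¥133,000
  ¥133,000 × 17% = ¥22,610

General income tax:
  ¥80,000 × 11% = ¥8,800
  ¥54,000 × 16% = ¥8,640
  ¥65,000 × 28% = ¥18,200
  → ¥35,640
  Less investment credit ¥8,000 → ¥27,640

¥27,640 > ¥22,610, so the general income tax governs.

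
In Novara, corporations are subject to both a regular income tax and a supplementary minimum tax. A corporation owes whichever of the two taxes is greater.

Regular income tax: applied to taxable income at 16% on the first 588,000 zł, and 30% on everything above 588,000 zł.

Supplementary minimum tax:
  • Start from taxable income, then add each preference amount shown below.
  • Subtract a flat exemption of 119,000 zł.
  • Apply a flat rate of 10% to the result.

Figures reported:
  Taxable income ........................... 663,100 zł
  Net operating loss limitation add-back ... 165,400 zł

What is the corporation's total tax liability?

Supplementary minimum tax:
  Adjusted income: 663,100 zł + 165,400 zł = 828,500 zł
  Less exemption 119,000 zł → base 709,500 zł
  709,500 zł × 10% = 70,950 zł

Regular income tax:
  588,000 zł × 16% = 94,080 zł
  75,100 zł × 30% = 22,530 zł
  → 116,610 zł

116,610 zł > 70,950 zł, so the regular income tax governs.

116,610 zł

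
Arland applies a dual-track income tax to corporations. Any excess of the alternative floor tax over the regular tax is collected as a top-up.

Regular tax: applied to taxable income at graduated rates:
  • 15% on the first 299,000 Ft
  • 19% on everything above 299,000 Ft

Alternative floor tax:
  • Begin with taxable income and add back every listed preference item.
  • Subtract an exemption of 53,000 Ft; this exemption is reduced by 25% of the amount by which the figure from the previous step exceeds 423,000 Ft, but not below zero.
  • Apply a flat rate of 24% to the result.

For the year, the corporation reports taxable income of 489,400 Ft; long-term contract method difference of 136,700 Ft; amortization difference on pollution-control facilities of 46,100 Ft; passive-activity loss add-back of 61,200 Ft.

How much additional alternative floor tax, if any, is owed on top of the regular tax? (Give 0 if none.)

Alternative floor tax:
  Adjusted income: 489,400 Ft + 136,700 Ft + 46,100 Ft + 61,200 Ft = 733,400 Ft
  Exemption: 25% × (733,400 Ft − 423,000 Ft) = 77,600 Ft ≥ 53,000 Ft, so the exemption is fully phased out
  Base: 733,400 Ft − 0 Ft = 733,400 Ft
  733,400 Ft × 24% = 176,016 Ft

Regular tax:
  299,000 Ft × 15% = 44,850 Ft
  190,400 Ft × 19% = 36,176 Ft
  → 81,026 Ft

Excess of alternative floor tax over regular tax: 176,016 Ft − 81,026 Ft = 94,990 Ft.

94,990 Ft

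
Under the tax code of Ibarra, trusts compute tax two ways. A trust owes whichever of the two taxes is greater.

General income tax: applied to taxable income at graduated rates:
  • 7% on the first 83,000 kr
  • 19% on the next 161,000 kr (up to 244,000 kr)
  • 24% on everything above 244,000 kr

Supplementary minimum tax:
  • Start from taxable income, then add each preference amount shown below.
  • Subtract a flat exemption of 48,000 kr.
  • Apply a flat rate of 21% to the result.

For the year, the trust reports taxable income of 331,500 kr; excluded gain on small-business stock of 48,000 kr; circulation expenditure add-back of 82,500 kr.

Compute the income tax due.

86,940 kr

Supplementary minimum tax:
  Adjusted income: 331,500 kr + 48,000 kr + 82,500 kr = 462,000 kr
  Less exemption 48,000 kr → base 414,000 kr
  414,000 kr × 21% = 86,940 kr

General income tax:
  83,000 kr × 7% = 5,810 kr
  161,000 kr × 19% = 30,590 kr
  87,500 kr × 24% = 21,000 kr
  → 57,400 kr

86,940 kr > 57,400 kr, so the supplementary minimum tax is the binding amount.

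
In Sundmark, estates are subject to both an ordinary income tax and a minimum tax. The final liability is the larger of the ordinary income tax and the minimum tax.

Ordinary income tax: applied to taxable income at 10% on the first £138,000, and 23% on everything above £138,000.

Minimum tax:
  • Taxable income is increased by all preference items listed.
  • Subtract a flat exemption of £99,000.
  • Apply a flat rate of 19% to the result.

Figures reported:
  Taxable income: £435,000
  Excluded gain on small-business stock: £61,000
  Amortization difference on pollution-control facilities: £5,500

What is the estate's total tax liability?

£82,110

Minimum tax:
  Adjusted income: £435,000 + £61,000 + £5,500 = £501,500
  Less exemption £99,000 → base £402,500
  £402,500 × 19% = £76,475

Ordinary income tax:
  £138,000 × 10% = £13,800
  £297,000 × 23% = £68,310
  → £82,110

£82,110 > £76,475, so the ordinary income tax governs.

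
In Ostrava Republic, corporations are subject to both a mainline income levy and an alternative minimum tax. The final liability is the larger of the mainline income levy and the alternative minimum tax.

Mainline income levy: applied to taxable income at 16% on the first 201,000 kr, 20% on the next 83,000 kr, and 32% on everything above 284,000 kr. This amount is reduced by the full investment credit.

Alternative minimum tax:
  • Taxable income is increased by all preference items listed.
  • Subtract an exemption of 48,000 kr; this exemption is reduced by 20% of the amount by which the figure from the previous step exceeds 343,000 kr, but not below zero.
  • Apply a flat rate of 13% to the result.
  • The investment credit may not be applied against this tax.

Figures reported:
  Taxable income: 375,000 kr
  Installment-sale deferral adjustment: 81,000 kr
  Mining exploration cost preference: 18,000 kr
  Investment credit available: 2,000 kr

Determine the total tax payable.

Mainline income levy:
  201,000 kr × 16% = 32,160 kr
  83,000 kr × 20% = 16,600 kr
  91,000 kr × 32% = 29,120 kr
  → 77,880 kr
  Less investment credit 2,000 kr → 75,880 kr

Alternative minimum tax:
  Adjusted income: 375,000 kr + 81,000 kr + 18,000 kr = 474,000 kr
  Exemption: 48,000 kr − 20% × (474,000 kr − 343,000 kr) = 48,000 kr − 26,200 kr = 21,800 kr
  Base: 474,000 kr − 21,800 kr = 452,200 kr
  452,200 kr × 13% = 58,786 kr

75,880 kr > 58,786 kr, so the mainline income levy governs.

75,880 kr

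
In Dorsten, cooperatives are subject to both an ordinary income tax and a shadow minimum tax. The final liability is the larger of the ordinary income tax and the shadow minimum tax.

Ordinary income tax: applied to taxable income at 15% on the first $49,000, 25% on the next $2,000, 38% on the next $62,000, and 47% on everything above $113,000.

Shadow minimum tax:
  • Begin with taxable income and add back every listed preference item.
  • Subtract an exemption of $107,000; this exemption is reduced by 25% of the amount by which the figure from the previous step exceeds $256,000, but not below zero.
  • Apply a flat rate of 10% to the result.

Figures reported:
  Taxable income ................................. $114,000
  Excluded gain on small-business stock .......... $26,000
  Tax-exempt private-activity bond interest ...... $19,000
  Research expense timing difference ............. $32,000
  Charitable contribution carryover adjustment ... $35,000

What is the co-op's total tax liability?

Shadow minimum tax:
  Adjusted income: $114,000 + $26,000 + $19,000 + $32,000 + $35,000 = $226,000
  Exemption: $226,000 ≤ $256,000, so full $107,000 applies
  Base: $226,000 − $107,000 = $119,000
  $119,000 × 10% = $11,900

Ordinary income tax:
  $49,000 × 15% = $7,350
  $2,000 × 25% = $500
  $62,000 × 38% = $23,560
  $1,000 × 47% = $470
  → $31,880

$31,880 > $11,900, so the ordinary income tax governs.

$31,880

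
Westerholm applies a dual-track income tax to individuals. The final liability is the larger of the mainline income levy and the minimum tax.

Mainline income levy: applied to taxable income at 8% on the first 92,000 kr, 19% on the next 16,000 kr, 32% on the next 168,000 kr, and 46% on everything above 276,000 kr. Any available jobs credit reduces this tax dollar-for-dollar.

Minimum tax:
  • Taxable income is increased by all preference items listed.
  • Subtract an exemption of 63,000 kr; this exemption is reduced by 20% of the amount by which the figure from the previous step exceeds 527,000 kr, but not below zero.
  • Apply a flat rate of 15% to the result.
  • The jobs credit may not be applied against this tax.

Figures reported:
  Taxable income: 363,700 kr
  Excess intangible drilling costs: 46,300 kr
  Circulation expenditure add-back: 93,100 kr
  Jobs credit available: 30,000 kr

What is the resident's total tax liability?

Mainline income levy:
  92,000 kr × 8% = 7,360 kr
  16,000 kr × 19% = 3,040 kr
  168,000 kr × 32% = 53,760 kr
  87,700 kr × 46% = 40,342 kr
  → 104,502 kr
  Less jobs credit 30,000 kr → 74,502 kr

Minimum tax:
  Adjusted income: 363,700 kr + 46,300 kr + 93,100 kr = 503,100 kr
  Exemption: 503,100 kr ≤ 527,000 kr, so full 63,000 kr applies
  Base: 503,100 kr − 63,000 kr = 440,100 kr
  440,100 kr × 15% = 66,015 kr

74,502 kr > 66,015 kr, so the mainline income levy governs.

74,502 kr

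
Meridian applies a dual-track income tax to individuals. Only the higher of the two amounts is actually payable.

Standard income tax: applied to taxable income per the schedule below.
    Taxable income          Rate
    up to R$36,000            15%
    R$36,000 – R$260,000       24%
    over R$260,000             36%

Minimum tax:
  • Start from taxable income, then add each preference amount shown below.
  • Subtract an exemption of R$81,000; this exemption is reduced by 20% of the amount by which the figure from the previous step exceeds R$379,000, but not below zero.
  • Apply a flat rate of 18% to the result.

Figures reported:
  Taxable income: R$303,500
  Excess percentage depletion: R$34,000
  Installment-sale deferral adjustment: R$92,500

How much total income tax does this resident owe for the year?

Standard income tax:
  R$36,000 × 15% = R$5,400
  R$224,000 × 24% = R$53,760
  R$43,500 × 36% = R$15,660
  → R$74,820

Minimum tax:
  Adjusted income: R$303,500 + R$34,000 + R$92,500 = R$430,000
  Exemption: R$81,000 − 20% × (R$430,000 − R$379,000) = R$81,000 − R$10,200 = R$70,800
  Base: R$430,000 − R$70,800 = R$359,200
  R$359,200 × 18% = R$64,656

R$74,820 > R$64,656, so the standard income tax governs.

R$74,820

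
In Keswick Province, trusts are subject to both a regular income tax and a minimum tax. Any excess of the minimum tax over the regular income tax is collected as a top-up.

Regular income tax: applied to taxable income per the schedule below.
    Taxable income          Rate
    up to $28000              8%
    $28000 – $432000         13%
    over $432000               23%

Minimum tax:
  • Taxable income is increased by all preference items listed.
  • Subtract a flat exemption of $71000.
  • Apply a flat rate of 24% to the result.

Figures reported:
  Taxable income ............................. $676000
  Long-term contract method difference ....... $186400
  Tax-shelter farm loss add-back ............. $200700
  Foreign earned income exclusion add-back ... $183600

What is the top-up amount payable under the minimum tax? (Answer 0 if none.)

$171288

Minimum tax:
  Adjusted income: $676000 + $186400 + $200700 + $183600 = $1246700
  Less exemption $71000 → base $1175700
  $1175700 × 24% = $282168

Regular income tax:
  $28000 × 8% = $2240
  $404000 × 13% = $52520
  $244000 × 23% = $56120
  → $110880

Excess of minimum tax over regular income tax: $282168 − $110880 = $171288.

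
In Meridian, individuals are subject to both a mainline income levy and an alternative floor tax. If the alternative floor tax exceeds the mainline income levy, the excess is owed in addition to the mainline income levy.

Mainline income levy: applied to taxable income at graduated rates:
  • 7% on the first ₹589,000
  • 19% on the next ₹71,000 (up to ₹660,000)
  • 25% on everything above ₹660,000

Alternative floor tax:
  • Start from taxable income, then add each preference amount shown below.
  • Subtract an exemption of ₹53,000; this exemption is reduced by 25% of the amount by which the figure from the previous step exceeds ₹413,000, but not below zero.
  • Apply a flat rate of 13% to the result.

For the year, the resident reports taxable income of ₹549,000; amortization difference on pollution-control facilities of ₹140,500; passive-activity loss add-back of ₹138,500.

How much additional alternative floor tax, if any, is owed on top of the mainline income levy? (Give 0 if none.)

₹69,210

Mainline income levy:
  ₹549,000 × 7% = ₹38,430

Alternative floor tax:
  Adjusted income: ₹549,000 + ₹140,500 + ₹138,500 = ₹828,000
  Exemption: 25% × (₹828,000 − ₹413,000) = ₹103,750 ≥ ₹53,000, so the exemption is fully phased out
  Base: ₹828,000 − ₹0 = ₹828,000
  ₹828,000 × 13% = ₹107,640

Excess of alternative floor tax over mainline income levy: ₹107,640 − ₹38,430 = ₹69,210.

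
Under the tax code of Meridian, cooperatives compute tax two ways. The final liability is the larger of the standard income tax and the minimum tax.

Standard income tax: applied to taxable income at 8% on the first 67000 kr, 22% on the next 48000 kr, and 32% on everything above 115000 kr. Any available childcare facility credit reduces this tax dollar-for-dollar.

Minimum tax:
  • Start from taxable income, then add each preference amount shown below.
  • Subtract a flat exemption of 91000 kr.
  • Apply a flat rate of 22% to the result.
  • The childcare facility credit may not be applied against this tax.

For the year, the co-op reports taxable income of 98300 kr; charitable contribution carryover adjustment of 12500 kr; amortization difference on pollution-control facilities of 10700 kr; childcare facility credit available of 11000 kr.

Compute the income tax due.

Standard income tax:
  67000 kr × 8% = 5360 kr
  31300 kr × 22% = 6886 kr
  → 12246 kr
  Less childcare facility credit 11000 kr → 1246 kr

Minimum tax:
  Adjusted income: 98300 kr + 12500 kr + 10700 kr = 121500 kr
  Less exemption 91000 kr → base 30500 kr
  30500 kr × 22% = 6710 kr

6710 kr > 1246 kr, so the minimum tax is the binding amount.

6710 kr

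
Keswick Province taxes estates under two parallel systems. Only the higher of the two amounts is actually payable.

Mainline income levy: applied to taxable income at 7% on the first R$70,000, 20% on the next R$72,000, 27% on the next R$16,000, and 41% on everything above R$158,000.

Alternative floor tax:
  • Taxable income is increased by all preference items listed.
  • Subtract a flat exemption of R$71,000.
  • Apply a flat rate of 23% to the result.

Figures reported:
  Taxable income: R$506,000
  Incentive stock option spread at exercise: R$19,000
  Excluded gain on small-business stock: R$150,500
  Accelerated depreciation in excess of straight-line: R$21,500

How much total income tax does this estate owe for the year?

Alternative floor tax:
  Adjusted income: R$506,000 + R$19,000 + R$150,500 + R$21,500 = R$697,000
  Less exemption R$71,000 → base R$626,000
  R$626,000 × 23% = R$143,980

Mainline income levy:
  R$70,000 × 7% = R$4,900
  R$72,000 × 20% = R$14,400
  R$16,000 × 27% = R$4,320
  R$348,000 × 41% = R$142,680
  → R$166,300

R$166,300 > R$143,980, so the mainline income levy governs.

R$166,300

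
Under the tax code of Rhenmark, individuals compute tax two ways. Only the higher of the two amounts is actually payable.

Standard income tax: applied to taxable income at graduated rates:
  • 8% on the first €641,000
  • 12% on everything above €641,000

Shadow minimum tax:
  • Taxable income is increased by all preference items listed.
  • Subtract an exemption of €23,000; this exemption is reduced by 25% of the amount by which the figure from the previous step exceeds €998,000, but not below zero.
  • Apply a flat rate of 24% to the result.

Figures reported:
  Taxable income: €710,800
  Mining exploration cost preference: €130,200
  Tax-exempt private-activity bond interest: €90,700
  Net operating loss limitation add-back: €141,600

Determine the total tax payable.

€256,590

Standard income tax:
  €641,000 × 8% = €51,280
  €69,800 × 12% = €8,376
  → €59,656

Shadow minimum tax:
  Adjusted income: €710,800 + €130,200 + €90,700 + €141,600 = €1,073,300
  Exemption: €23,000 − 25% × (€1,073,300 − €998,000) = €23,000 − €18,825 = €4,175
  Base: €1,073,300 − €4,175 = €1,069,125
  €1,069,125 × 24% = €256,590

€256,590 > €59,656, so the shadow minimum tax is the binding amount.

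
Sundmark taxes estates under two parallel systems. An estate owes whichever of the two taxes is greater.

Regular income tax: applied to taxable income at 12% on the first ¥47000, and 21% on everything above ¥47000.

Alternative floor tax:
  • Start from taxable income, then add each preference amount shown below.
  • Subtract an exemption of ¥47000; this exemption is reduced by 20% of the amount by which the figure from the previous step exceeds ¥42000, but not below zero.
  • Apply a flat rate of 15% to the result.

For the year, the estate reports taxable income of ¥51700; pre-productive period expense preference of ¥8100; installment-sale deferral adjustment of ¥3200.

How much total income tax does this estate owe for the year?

¥6627

Regular income tax:
  ¥47000 × 12% = ¥5640
  ¥4700 × 21% = ¥987
  → ¥6627

Alternative floor tax:
  Adjusted income: ¥51700 + ¥8100 + ¥3200 = ¥63000
  Exemption: ¥47000 − 20% × (¥63000 − ¥42000) = ¥47000 − ¥4200 = ¥42800
  Base: ¥63000 − ¥42800 = ¥20200
  ¥20200 × 15% = ¥3030

¥6627 > ¥3030, so the regular income tax governs.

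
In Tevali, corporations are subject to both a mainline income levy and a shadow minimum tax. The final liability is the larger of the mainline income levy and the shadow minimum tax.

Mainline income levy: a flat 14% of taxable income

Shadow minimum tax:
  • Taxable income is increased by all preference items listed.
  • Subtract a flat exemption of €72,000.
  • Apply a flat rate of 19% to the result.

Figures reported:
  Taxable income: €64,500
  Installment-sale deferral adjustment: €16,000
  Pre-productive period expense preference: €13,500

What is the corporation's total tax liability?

Shadow minimum tax:
  Adjusted income: €64,500 + €16,000 + €13,500 = €94,000
  Less exemption €72,000 → base €22,000
  €22,000 × 19% = €4,180

Mainline income levy:
  €64,500 × 14% = €9,030

€9,030 > €4,180, so the mainline income levy governs.

€9,030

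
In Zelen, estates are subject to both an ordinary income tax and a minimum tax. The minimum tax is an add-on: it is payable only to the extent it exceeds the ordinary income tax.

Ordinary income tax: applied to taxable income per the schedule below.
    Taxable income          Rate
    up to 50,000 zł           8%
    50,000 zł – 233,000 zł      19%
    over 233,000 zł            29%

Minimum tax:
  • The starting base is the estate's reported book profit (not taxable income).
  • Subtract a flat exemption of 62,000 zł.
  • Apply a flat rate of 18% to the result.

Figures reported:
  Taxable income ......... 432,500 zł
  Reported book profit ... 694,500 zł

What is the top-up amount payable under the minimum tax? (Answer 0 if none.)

Minimum tax:
  Base (reported book profit): 694,500 zł
  Less exemption 62,000 zł → base 632,500 zł
  632,500 zł × 18% = 113,850 zł

Ordinary income tax:
  50,000 zł × 8% = 4,000 zł
  183,000 zł × 19% = 34,770 zł
  199,500 zł × 29% = 57,855 zł
  → 96,625 zł

Excess of minimum tax over ordinary income tax: 113,850 zł − 96,625 zł = 17,225 zł.

17,225 zł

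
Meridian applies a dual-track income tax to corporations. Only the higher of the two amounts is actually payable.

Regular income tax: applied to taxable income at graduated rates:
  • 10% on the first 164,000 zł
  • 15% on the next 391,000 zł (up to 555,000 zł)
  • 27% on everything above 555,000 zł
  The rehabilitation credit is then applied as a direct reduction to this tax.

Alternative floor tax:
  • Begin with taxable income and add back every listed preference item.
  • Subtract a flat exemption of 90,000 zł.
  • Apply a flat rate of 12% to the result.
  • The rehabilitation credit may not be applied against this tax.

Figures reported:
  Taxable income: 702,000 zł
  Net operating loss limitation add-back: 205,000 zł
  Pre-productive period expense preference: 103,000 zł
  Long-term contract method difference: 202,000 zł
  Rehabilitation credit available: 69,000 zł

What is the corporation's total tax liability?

Regular income tax:
  164,000 zł × 10% = 16,400 zł
  391,000 zł × 15% = 58,650 zł
  147,000 zł × 27% = 39,690 zł
  → 114,740 zł
  Less rehabilitation credit 69,000 zł → 45,740 zł

Alternative floor tax:
  Adjusted income: 702,000 zł + 205,000 zł + 103,000 zł + 202,000 zł = 1,212,000 zł
  Less exemption 90,000 zł → base 1,122,000 zł
  1,122,000 zł × 12% = 134,640 zł

134,640 zł > 45,740 zł, so the alternative floor tax is the binding amount.

134,640 zł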